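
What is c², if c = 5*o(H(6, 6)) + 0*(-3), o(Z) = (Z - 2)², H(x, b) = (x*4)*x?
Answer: 10164672400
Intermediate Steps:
H(x, b) = 4*x² (H(x, b) = (4*x)*x = 4*x²)
o(Z) = (-2 + Z)²
c = 100820 (c = 5*(-2 + 4*6²)² + 0*(-3) = 5*(-2 + 4*36)² + 0 = 5*(-2 + 144)² + 0 = 5*142² + 0 = 5*20164 + 0 = 100820 + 0 = 100820)
c² = 100820² = 10164672400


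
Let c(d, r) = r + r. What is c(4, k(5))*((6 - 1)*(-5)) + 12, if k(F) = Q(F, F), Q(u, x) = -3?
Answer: 162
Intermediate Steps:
k(F) = -3
c(d, r) = 2*r
c(4, k(5))*((6 - 1)*(-5)) + 12 = (2*(-3))*((6 - 1)*(-5)) + 12 = -30*(-5) + 12 = -6*(-25) + 12 = 150 + 12 = 162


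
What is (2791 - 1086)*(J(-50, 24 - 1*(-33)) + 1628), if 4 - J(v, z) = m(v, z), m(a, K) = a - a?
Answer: 2782560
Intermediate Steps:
m(a, K) = 0
J(v, z) = 4 (J(v, z) = 4 - 1*0 = 4 + 0 = 4)
(2791 - 1086)*(J(-50, 24 - 1*(-33)) + 1628) = (2791 - 1086)*(4 + 1628) = 1705*1632 = 2782560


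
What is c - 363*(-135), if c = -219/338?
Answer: 16563471/338 ≈ 49004.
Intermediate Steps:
c = -219/338 (c = -219*1/338 = -219/338 ≈ -0.64793)
c - 363*(-135) = -219/338 - 363*(-135) = -219/338 + 49005 = 16563471/338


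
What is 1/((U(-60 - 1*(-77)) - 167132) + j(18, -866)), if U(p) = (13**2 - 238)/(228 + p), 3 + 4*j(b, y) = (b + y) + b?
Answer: -980/163993721 ≈ -5.9758e-6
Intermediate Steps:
j(b, y) = -3/4 + b/2 + y/4 (j(b, y) = -3/4 + ((b + y) + b)/4 = -3/4 + (y + 2*b)/4 = -3/4 + (b/2 + y/4) = -3/4 + b/2 + y/4)
U(p) = -69/(228 + p) (U(p) = (169 - 238)/(228 + p) = -69/(228 + p))
1/((U(-60 - 1*(-77)) - 167132) + j(18, -866)) = 1/((-69/(228 + (-60 - 1*(-77))) - 167132) + (-3/4 + (1/2)*18 + (1/4)*(-866))) = 1/((-69/(228 + (-60 + 77)) - 167132) + (-3/4 + 9 - 433/2)) = 1/((-69/(228 + 17) - 167132) - 833/4) = 1/((-69/245 - 167132) - 833/4) = 1/(-40947409/245 - 833/4) = 1/(-163993721/980) = -980/163993721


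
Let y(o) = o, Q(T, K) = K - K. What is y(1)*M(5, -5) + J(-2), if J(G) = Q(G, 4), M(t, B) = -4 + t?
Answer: 1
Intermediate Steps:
Q(T, K) = 0
J(G) = 0
y(1)*M(5, -5) + J(-2) = 1*(-4 + 5) + 0 = 1*1 + 0 = 1 + 0 = 1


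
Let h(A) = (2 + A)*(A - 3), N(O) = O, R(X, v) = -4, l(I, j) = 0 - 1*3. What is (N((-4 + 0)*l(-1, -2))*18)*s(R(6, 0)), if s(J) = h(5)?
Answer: 3024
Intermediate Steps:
l(I, j) = -3 (l(I, j) = 0 - 3 = -3)
h(A) = (-3 + A)*(2 + A) (h(A) = (2 + A)*(-3 + A) = (-3 + A)*(2 + A))
s(J) = 14 (s(J) = -6 + 5² - 1*5 = -6 + 25 - 5 = 14)
(N((-4 + 0)*l(-1, -2))*18)*s(R(6, 0)) = (((-4 + 0)*(-3))*18)*14 = (-4*(-3)*18)*14 = (12*18)*14 = 216*14 = 3024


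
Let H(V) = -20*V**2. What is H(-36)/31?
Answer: -25920/31 ≈ -836.13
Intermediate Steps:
H(-36)/31 = (-20*(-36)**2)/31 = (-20*1296)/31 = (1/31)*(-25920) = -25920/31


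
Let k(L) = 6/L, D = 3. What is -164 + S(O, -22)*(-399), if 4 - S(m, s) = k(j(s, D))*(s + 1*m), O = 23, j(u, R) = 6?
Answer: -1361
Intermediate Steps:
S(m, s) = 4 - m - s (S(m, s) = 4 - 6/6*(s + 1*m) = 4 - 6*(1/6)*(s + m) = 4 - (m + s) = 4 + (-m - s) = 4 - m - s)
-164 + S(O, -22)*(-399) = -164 + (4 - 1*23 - 1*(-22))*(-399) = -164 + (4 - 23 + 22)*(-399) = -164 + 3*(-399) = -164 - 1197 = -1361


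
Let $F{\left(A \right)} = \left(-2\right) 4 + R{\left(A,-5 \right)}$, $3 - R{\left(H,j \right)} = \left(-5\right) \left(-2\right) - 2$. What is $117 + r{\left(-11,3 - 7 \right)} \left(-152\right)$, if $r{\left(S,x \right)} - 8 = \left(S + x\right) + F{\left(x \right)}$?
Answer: $3157$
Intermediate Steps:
$R{\left(H,j \right)} = -5$ ($R{\left(H,j \right)} = 3 - \left(\left(-5\right) \left(-2\right) - 2\right) = 3 - \left(10 - 2\right) = 3 - 8 = -5$)
$F{\left(A \right)} = -13$ ($F{\left(A \right)} = \left(-2\right) 4 - 5 = -8 - 5 = -13$)
$r{\left(S,x \right)} = -5 + S + x$ ($r{\left(S,x \right)} = 8 - \left(13 - S - x\right) = 8 + \left(-13 + S + x\right) = -5 + S + x$)
$117 + r{\left(-11,3 - 7 \right)} \left(-152\right) = 117 + \left(-5 - 11 + \left(3 - 7\right)\right) \left(-152\right) = 117 + \left(-5 - 11 - 4\right) \left(-152\right) = 117 - -3040 = 117 + 3040 = 3157$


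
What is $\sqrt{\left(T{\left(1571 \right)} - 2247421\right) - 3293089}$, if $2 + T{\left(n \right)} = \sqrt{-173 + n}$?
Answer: $\sqrt{-5540512 + \sqrt{1398}} \approx 2353.8 i$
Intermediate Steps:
$T{\left(n \right)} = -2 + \sqrt{-173 + n}$
$\sqrt{\left(T{\left(1571 \right)} - 2247421\right) - 3293089} = \sqrt{\left(\left(-2 + \sqrt{-173 + 1571}\right) - 2247421\right) - 3293089} = \sqrt{\left(\left(-2 + \sqrt{1398}\right) - 2247421\right) - 3293089} = \sqrt{\left(-2247423 + \sqrt{1398}\right) - 3293089} = \sqrt{-5540512 + \sqrt{1398}}$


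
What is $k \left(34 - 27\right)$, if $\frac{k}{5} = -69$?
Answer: $-2415$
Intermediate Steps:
$k = -345$ ($k = 5 \left(-69\right) = -345$)
$k \left(34 - 27\right) = - 345 \left(34 - 27\right) = \left(-345\right) 7 = -2415$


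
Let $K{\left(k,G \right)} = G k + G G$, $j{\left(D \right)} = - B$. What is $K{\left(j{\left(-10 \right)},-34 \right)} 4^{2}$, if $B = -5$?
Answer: $15776$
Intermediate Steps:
$j{\left(D \right)} = 5$ ($j{\left(D \right)} = \left(-1\right) \left(-5\right) = 5$)
$K{\left(k,G \right)} = G^{2} + G k$ ($K{\left(k,G \right)} = G k + G^{2} = G^{2} + G k$)
$K{\left(j{\left(-10 \right)},-34 \right)} 4^{2} = - 34 \left(-34 + 5\right) 4^{2} = \left(-34\right) \left(-29\right) 16 = 986 \cdot 16 = 15776$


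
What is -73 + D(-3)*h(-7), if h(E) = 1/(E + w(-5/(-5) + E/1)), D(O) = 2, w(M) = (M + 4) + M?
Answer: -1097/15 ≈ -73.133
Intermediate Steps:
w(M) = 4 + 2*M (w(M) = (4 + M) + M = 4 + 2*M)
h(E) = 1/(6 + 3*E) (h(E) = 1/(E + (4 + 2*(-5/(-5) + E/1))) = 1/(E + (4 + 2*(-5*(-1/5) + E*1))) = 1/(E + (4 + 2*(1 + E))) = 1/(E + (4 + (2 + 2*E))) = 1/(E + (6 + 2*E)) = 1/(6 + 3*E))
-73 + D(-3)*h(-7) = -73 + 2*(1/(3*(2 - 7))) = -73 + 2*((1/3)/(-5)) = -73 + 2*((1/3)*(-1/5)) = -73 + 2*(-1/15) = -73 - 2/15 = -1097/15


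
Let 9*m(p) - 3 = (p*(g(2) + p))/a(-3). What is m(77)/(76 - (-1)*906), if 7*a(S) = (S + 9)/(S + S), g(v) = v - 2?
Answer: -20750/4419 ≈ -4.6956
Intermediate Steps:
g(v) = -2 + v
a(S) = (9 + S)/(14*S) (a(S) = ((S + 9)/(S + S))/7 = ((9 + S)/((2*S)))/7 = ((9 + S)*(1/(2*S)))/7 = ((9 + S)/(2*S))/7 = (9 + S)/(14*S))
m(p) = 1/3 - 7*p**2/9 (m(p) = 1/3 + ((p*((-2 + 2) + p))/(((1/14)*(9 - 3)/(-3))))/9 = 1/3 + ((p*(0 + p))/(((1/14)*(-1/3)*6)))/9 = 1/3 + ((p*p)/(-1/7))/9 = 1/3 + (p**2*(-7))/9 = 1/3 + (-7*p**2)/9 = 1/3 - 7*p**2/9)
m(77)/(76 - (-1)*906) = (1/3 - 7/9*77**2)/(76 - (-1)*906) = (1/3 - 7/9*5929)/(76 - 1*(-906)) = (1/3 - 41503/9)/(76 + 906) = -41500/9/982 = -41500/9*1/982 = -20750/4419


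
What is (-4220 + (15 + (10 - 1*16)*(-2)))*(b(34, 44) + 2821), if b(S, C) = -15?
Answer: -11765558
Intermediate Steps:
(-4220 + (15 + (10 - 1*16)*(-2)))*(b(34, 44) + 2821) = (-4220 + (15 + (10 - 1*16)*(-2)))*(-15 + 2821) = (-4220 + (15 + (10 - 16)*(-2)))*2806 = (-4220 + (15 - 6*(-2)))*2806 = (-4220 + (15 + 12))*2806 = (-4220 + 27)*2806 = -4193*2806 = -11765558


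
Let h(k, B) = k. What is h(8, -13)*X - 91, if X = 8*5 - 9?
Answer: 157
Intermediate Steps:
X = 31 (X = 40 - 9 = 31)
h(8, -13)*X - 91 = 8*31 - 91 = 248 - 91 = 157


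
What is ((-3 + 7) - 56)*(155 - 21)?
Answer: -6968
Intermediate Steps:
((-3 + 7) - 56)*(155 - 21) = (4 - 56)*134 = -52*134 = -6968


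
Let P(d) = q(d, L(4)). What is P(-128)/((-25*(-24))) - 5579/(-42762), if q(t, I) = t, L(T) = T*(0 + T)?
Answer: -88589/1069050 ≈ -0.082867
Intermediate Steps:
L(T) = T**2 (L(T) = T*T = T**2)
P(d) = d
P(-128)/((-25*(-24))) - 5579/(-42762) = -128/((-25*(-24))) - 5579/(-42762) = -128/600 - 5579*(-1/42762) = -128*1/600 + 5579/42762 = -16/75 + 5579/42762 = -88589/1069050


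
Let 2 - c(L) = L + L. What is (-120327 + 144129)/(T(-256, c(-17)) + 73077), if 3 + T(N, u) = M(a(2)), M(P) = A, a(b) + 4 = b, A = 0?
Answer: 3967/12179 ≈ 0.32572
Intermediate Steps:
a(b) = -4 + b
c(L) = 2 - 2*L (c(L) = 2 - (L + L) = 2 - 2*L)
M(P) = 0
T(N, u) = -3 (T(N, u) = -3 + 0 = -3)
(-120327 + 144129)/(T(-256, c(-17)) + 73077) = (-120327 + 144129)/(-3 + 73077) = 23802/73074 = 23802*(1/73074) = 3967/12179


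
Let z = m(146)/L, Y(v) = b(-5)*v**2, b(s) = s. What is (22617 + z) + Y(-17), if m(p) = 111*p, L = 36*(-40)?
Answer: 5078579/240 ≈ 21161.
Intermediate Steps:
L = -1440
Y(v) = -5*v**2
z = -2701/240 (z = (111*146)/(-1440) = 16206*(-1/1440) = -2701/240 ≈ -11.254)
(22617 + z) + Y(-17) = (22617 - 2701/240) - 5*(-17)**2 = 5425379/240 - 5*289 = 5425379/240 - 1445 = 5078579/240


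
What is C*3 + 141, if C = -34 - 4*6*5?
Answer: -321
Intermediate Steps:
C = -154 (C = -34 - 24*5 = -34 - 120 = -154)
C*3 + 141 = -154*3 + 141 = -462 + 141 = -321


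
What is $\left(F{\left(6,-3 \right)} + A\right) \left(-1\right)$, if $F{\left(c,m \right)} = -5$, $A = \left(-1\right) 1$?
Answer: $6$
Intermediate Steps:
$A = -1$
$\left(F{\left(6,-3 \right)} + A\right) \left(-1\right) = \left(-5 - 1\right) \left(-1\right) = \left(-6\right) \left(-1\right) = 6$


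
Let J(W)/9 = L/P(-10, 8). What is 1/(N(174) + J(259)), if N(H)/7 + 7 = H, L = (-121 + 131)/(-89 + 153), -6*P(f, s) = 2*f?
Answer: 64/74843 ≈ 0.00085512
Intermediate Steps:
P(f, s) = -f/3
L = 5/32 (L = 10/64 = 10*(1/64) = 5/32 ≈ 0.15625)
N(H) = -49 + 7*H
J(W) = 27/64 (J(W) = 9*(5/(32*((-⅓*(-10))))) = 9*(5/(32*(10/3))) = 9*((5/32)*(3/10)) = 9*(3/64) = 27/64)
1/(N(174) + J(259)) = 1/((-49 + 7*174) + 27/64) = 1/((-49 + 1218) + 27/64) = 1/(1169 + 27/64) = 1/(74843/64) = 64/74843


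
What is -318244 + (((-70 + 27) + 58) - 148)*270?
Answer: -354154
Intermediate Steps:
-318244 + (((-70 + 27) + 58) - 148)*270 = -318244 + ((-43 + 58) - 148)*270 = -318244 + (15 - 148)*270 = -318244 - 133*270 = -318244 - 35910 = -354154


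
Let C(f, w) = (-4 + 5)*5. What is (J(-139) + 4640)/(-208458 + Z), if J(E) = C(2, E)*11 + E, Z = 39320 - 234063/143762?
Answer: -654979672/24315851219 ≈ -0.026936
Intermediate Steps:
C(f, w) = 5 (C(f, w) = 1*5 = 5)
Z = 5652487777/143762 (Z = 39320 - 234063*1/143762 = 39320 - 234063/143762 = 5652487777/143762 ≈ 39318.)
J(E) = 55 + E (J(E) = 5*11 + E = 55 + E)
(J(-139) + 4640)/(-208458 + Z) = ((55 - 139) + 4640)/(-208458 + 5652487777/143762) = (-84 + 4640)/(-24315851219/143762) = 4556*(-143762/24315851219) = -654979672/24315851219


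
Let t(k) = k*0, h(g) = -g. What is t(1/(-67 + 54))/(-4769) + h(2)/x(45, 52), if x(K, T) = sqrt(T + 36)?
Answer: -sqrt(22)/22 ≈ -0.21320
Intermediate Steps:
x(K, T) = sqrt(36 + T)
t(k) = 0
t(1/(-67 + 54))/(-4769) + h(2)/x(45, 52) = 0/(-4769) + (-1*2)/(sqrt(36 + 52)) = 0*(-1/4769) - 2*sqrt(22)/44 = 0 - 2*sqrt(22)/44 = 0 - sqrt(22)/22 = -sqrt(22)/22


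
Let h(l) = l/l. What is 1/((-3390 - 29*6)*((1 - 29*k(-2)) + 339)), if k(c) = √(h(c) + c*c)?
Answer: -17/19850589 - 29*√5/397011780 ≈ -1.0197e-6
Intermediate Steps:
h(l) = 1
k(c) = √(1 + c²) (k(c) = √(1 + c*c) = √(1 + c²))
1/((-3390 - 29*6)*((1 - 29*k(-2)) + 339)) = 1/((-3390 - 29*6)*((1 - 29*√(1 + (-2)²)) + 339)) = 1/((-3390 - 174)*((1 - 29*√(1 + 4)) + 339)) = 1/(-3564*((1 - 29*√5) + 339)) = 1/(-3564*(340 - 29*√5)) = 1/(-1211760 + 103356*√5)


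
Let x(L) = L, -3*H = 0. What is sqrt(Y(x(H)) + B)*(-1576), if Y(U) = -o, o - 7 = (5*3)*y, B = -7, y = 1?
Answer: -1576*I*sqrt(29) ≈ -8487.0*I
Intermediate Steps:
H = 0 (H = -1/3*0 = 0)
o = 22 (o = 7 + (5*3)*1 = 7 + 15*1 = 7 + 15 = 22)
Y(U) = -22 (Y(U) = -1*22 = -22)
sqrt(Y(x(H)) + B)*(-1576) = sqrt(-22 - 7)*(-1576) = sqrt(-29)*(-1576) = (I*sqrt(29))*(-1576) = -1576*I*sqrt(29)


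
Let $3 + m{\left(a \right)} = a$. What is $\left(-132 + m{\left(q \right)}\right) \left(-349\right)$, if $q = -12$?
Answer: $51303$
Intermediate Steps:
$m{\left(a \right)} = -3 + a$
$\left(-132 + m{\left(q \right)}\right) \left(-349\right) = \left(-132 - 15\right) \left(-349\right) = \left(-147\right) \left(-349\right) = 51303$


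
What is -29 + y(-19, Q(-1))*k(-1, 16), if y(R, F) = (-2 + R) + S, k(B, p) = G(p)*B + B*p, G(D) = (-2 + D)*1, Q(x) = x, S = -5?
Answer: 751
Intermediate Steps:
G(D) = -2 + D
k(B, p) = B*p + B*(-2 + p) (k(B, p) = (-2 + p)*B + B*p = B*(-2 + p) + B*p = B*p + B*(-2 + p))
y(R, F) = -7 + R (y(R, F) = (-2 + R) - 5 = -7 + R)
-29 + y(-19, Q(-1))*k(-1, 16) = -29 + (-7 - 19)*(2*(-1)*(-1 + 16)) = -29 - 52*(-1)*15 = -29 - 26*(-30) = -29 + 780 = 751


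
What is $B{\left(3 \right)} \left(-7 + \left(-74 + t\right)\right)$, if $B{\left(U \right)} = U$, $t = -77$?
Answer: $-474$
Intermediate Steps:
$B{\left(3 \right)} \left(-7 + \left(-74 + t\right)\right) = 3 \left(-7 - 151\right) = 3 \left(-158\right) = -474$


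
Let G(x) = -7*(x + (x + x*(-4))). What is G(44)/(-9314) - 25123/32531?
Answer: -127017359/151496867 ≈ -0.83842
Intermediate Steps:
G(x) = 14*x (G(x) = -7*(x + (x - 4*x)) = -7*(x - 3*x) = -(-14)*x = 14*x)
G(44)/(-9314) - 25123/32531 = (14*44)/(-9314) - 25123/32531 = 616*(-1/9314) - 25123*1/32531 = -308/4657 - 25123/32531 = -127017359/151496867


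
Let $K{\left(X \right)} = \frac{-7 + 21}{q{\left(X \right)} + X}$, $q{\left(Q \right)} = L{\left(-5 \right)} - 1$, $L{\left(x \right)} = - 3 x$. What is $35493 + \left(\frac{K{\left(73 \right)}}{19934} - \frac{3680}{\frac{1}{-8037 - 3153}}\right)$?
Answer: $\frac{35738455526404}{867129} \approx 4.1215 \cdot 10^{7}$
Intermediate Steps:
$q{\left(Q \right)} = 14$ ($q{\left(Q \right)} = \left(-3\right) \left(-5\right) - 1 = 15 - 1 = 14$)
$K{\left(X \right)} = \frac{14}{14 + X}$ ($K{\left(X \right)} = \frac{-7 + 21}{14 + X} = \frac{14}{14 + X}$)
$35493 + \left(\frac{K{\left(73 \right)}}{19934} - \frac{3680}{\frac{1}{-8037 - 3153}}\right) = 35493 + \left(\frac{14 \frac{1}{14 + 73}}{19934} - \frac{3680}{\frac{1}{-8037 - 3153}}\right) = 35493 + \left(\frac{14}{87} \cdot \frac{1}{19934} - \frac{3680}{\frac{1}{-11190}}\right) = 35493 + \left(14 \cdot \frac{1}{87} \cdot \frac{1}{19934} - \frac{3680}{- \frac{1}{11190}}\right) = 35493 + \left(\frac{14}{87} \cdot \frac{1}{19934} - -41179200\right) = 35493 + \left(\frac{7}{867129} + 41179200\right) = 35493 + \frac{35707678516807}{867129} = \frac{35738455526404}{867129}$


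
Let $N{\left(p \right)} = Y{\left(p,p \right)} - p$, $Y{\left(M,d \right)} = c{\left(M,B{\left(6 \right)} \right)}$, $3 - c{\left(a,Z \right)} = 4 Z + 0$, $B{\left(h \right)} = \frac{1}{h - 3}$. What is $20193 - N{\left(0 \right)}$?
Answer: $\frac{60574}{3} \approx 20191.0$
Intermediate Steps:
$B{\left(h \right)} = \frac{1}{-3 + h}$
$c{\left(a,Z \right)} = 3 - 4 Z$ ($c{\left(a,Z \right)} = 3 - \left(4 Z + 0\right) = 3 - 4 Z$)
$Y{\left(M,d \right)} = \frac{5}{3}$ ($Y{\left(M,d \right)} = 3 - \frac{4}{-3 + 6} = 3 - \frac{4}{3} = \frac{5}{3}$)
$N{\left(p \right)} = \frac{5}{3} - p$
$20193 - N{\left(0 \right)} = 20193 - \left(\frac{5}{3} - 0\right) = 20193 - \left(\frac{5}{3} + 0\right) = 20193 - \frac{5}{3} = \frac{60574}{3}$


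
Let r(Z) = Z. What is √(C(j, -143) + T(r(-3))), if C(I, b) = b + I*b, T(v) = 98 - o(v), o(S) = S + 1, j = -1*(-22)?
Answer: I*√3189 ≈ 56.471*I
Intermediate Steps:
j = 22
o(S) = 1 + S
T(v) = 97 - v (T(v) = 98 - (1 + v) = 98 + (-1 - v) = 97 - v)
√(C(j, -143) + T(r(-3))) = √(-143*(1 + 22) + (97 - 1*(-3))) = √(-143*23 + (97 + 3)) = √(-3289 + 100) = √(-3189) = I*√3189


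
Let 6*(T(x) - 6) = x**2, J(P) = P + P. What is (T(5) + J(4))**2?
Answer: 11881/36 ≈ 330.03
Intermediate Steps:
J(P) = 2*P
T(x) = 6 + x**2/6
(T(5) + J(4))**2 = ((6 + (1/6)*5**2) + 2*4)**2 = ((6 + (1/6)*25) + 8)**2 = ((6 + 25/6) + 8)**2 = (61/6 + 8)**2 = (109/6)**2 = 11881/36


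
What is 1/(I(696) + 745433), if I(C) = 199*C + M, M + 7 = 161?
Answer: 1/884091 ≈ 1.1311e-6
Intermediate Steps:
M = 154 (M = -7 + 161 = 154)
I(C) = 154 + 199*C (I(C) = 199*C + 154 = 154 + 199*C)
1/(I(696) + 745433) = 1/((154 + 199*696) + 745433) = 1/((154 + 138504) + 745433) = 1/(138658 + 745433) = 1/884091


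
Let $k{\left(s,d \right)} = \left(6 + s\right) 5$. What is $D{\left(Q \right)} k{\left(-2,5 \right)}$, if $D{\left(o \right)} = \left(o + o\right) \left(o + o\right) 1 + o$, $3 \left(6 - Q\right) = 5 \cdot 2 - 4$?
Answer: $1360$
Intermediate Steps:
$k{\left(s,d \right)} = 30 + 5 s$
$Q = 4$ ($Q = 6 - \frac{5 \cdot 2 - 4}{3} = 6 - \frac{10 - 4}{3} = 6 - 2 = 4$)
$D{\left(o \right)} = o + 4 o^{2}$ ($D{\left(o \right)} = 2 o 2 o 1 + o = 4 o^{2} \cdot 1 + o = 4 o^{2} + o = o + 4 o^{2}$)
$D{\left(Q \right)} k{\left(-2,5 \right)} = 4 \left(1 + 4 \cdot 4\right) \left(30 + 5 \left(-2\right)\right) = 4 \left(1 + 16\right) \left(30 - 10\right) = 4 \cdot 17 \cdot 20 = 68 \cdot 20 = 1360$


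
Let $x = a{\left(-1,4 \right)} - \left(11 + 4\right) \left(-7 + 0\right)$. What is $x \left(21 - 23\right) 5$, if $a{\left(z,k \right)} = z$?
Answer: $-1040$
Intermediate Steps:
$x = 104$ ($x = -1 - \left(11 + 4\right) \left(-7 + 0\right) = -1 - 15 \left(-7\right) = -1 - -105 = -1 + 105 = 104$)
$x \left(21 - 23\right) 5 = 104 \left(21 - 23\right) 5 = 104 \left(-2\right) 5 = \left(-208\right) 5 = -1040$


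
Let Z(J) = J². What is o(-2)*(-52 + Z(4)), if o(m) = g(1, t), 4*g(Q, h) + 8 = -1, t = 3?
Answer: 81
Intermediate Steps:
g(Q, h) = -9/4 (g(Q, h) = -2 + (¼)*(-1) = -2 - ¼ = -9/4)
o(m) = -9/4
o(-2)*(-52 + Z(4)) = -9*(-52 + 4²)/4 = -9*(-52 + 16)/4 = -9/4*(-36) = 81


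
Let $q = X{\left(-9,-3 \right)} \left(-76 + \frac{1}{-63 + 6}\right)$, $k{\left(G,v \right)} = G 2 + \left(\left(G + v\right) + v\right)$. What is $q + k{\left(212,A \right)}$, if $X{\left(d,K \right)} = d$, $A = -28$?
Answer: $\frac{24019}{19} \approx 1264.2$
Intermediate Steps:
$k{\left(G,v \right)} = 2 v + 3 G$ ($k{\left(G,v \right)} = 2 G + \left(G + 2 v\right) = 2 v + 3 G$)
$q = \frac{12999}{19}$ ($q = - 9 \left(-76 + \frac{1}{-63 + 6}\right) = - 9 \left(-76 + \frac{1}{-57}\right) = - 9 \left(-76 - \frac{1}{57}\right) = \left(-9\right) \left(- \frac{4333}{57}\right) = \frac{12999}{19} \approx 684.16$)
$q + k{\left(212,A \right)} = \frac{12999}{19} + \left(2 \left(-28\right) + 3 \cdot 212\right) = \frac{12999}{19} + \left(-56 + 636\right) = \frac{12999}{19} + 580 = \frac{24019}{19}$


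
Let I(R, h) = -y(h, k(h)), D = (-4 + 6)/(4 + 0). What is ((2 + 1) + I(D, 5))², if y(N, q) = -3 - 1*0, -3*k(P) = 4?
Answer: 36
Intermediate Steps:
D = ½ (D = 2/4 = 2*(¼) = ½ ≈ 0.50000)
k(P) = -4/3 (k(P) = -⅓*4 = -4/3)
y(N, q) = -3 (y(N, q) = -3 + 0 = -3)
I(R, h) = 3 (I(R, h) = -1*(-3) = 3)
((2 + 1) + I(D, 5))² = ((2 + 1) + 3)² = (3 + 3)² = 6² = 36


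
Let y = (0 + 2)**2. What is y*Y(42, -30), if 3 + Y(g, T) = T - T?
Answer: -12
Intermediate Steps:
Y(g, T) = -3 (Y(g, T) = -3 + (T - T) = -3 + 0 = -3)
y = 4 (y = 2**2 = 4)
y*Y(42, -30) = 4*(-3) = -12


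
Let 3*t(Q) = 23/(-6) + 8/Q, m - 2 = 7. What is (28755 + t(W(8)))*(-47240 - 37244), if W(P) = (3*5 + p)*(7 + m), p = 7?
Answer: -240493780717/99 ≈ -2.4292e+9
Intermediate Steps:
m = 9 (m = 2 + 7 = 9)
W(P) = 352 (W(P) = (3*5 + 7)*(7 + 9) = (15 + 7)*16 = 22*16 = 352)
t(Q) = -23/18 + 8/(3*Q) (t(Q) = (23/(-6) + 8/Q)/3 = (23*(-⅙) + 8/Q)/3 = (-23/6 + 8/Q)/3 = -23/18 + 8/(3*Q))
(28755 + t(W(8)))*(-47240 - 37244) = (28755 + (1/18)*(48 - 23*352)/352)*(-47240 - 37244) = (28755 + (1/18)*(1/352)*(48 - 8096))*(-84484) = (28755 + (1/18)*(1/352)*(-8048))*(-84484) = (28755 - 503/396)*(-84484) = (11386477/396)*(-84484) = -240493780717/99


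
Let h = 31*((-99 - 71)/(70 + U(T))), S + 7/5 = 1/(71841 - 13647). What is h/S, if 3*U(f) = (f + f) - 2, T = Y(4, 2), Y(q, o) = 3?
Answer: 2300117850/43586771 ≈ 52.771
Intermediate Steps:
T = 3
S = -407353/290970 (S = -7/5 + 1/(71841 - 13647) = -7/5 + 1/58194 = -407353/290970 ≈ -1.4000)
U(f) = -⅔ + 2*f/3 (U(f) = ((f + f) - 2)/3 = (2*f - 2)/3 = (-2 + 2*f)/3 = -⅔ + 2*f/3)
h = -7905/107 (h = 31*((-99 - 71)/(70 + (-⅔ + (⅔)*3))) = 31*(-170/(70 + (-⅔ + 2))) = 31*(-170/(70 + 4/3)) = 31*(-170/214/3) = 31*(-170*3/214) = 31*(-255/107) = -7905/107 ≈ -73.879)
h/S = -7905/(107*(-407353/290970)) = -7905/107*(-290970/407353) = 2300117850/43586771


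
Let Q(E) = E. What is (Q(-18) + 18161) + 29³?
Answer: 42532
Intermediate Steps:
(Q(-18) + 18161) + 29³ = (-18 + 18161) + 29³ = 18143 + 24389 = 42532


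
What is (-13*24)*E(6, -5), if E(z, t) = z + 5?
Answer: -3432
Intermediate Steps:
E(z, t) = 5 + z
(-13*24)*E(6, -5) = (-13*24)*(5 + 6) = -312*11 = -3432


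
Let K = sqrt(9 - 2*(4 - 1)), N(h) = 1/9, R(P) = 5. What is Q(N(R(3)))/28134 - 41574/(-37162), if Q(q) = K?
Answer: 20787/18581 + sqrt(3)/28134 ≈ 1.1188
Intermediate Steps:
N(h) = 1/9
K = sqrt(3) (K = sqrt(9 - 2*3) = sqrt(9 - 6) = sqrt(3) ≈ 1.7320)
Q(q) = sqrt(3)
Q(N(R(3)))/28134 - 41574/(-37162) = sqrt(3)/28134 - 41574/(-37162) = sqrt(3)*(1/28134) - 41574*(-1/37162) = sqrt(3)/28134 + 20787/18581 = 20787/18581 + sqrt(3)/28134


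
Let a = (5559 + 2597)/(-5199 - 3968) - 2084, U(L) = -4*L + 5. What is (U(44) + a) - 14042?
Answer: -149402755/9167 ≈ -16298.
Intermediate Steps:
U(L) = 5 - 4*L
a = -19112184/9167 (a = 8156/(-9167) - 2084 = 8156*(-1/9167) - 2084 = -8156/9167 - 2084 = -19112184/9167 ≈ -2084.9)
(U(44) + a) - 14042 = ((5 - 4*44) - 19112184/9167) - 14042 = ((5 - 176) - 19112184/9167) - 14042 = (-171 - 19112184/9167) - 14042 = -20679741/9167 - 14042 = -149402755/9167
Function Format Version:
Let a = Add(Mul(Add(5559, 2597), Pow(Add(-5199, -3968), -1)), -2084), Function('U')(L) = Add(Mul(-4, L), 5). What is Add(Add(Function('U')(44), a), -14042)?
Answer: Rational(-149402755, 9167) ≈ -16298.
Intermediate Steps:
Function('U')(L) = Add(5, Mul(-4, L))
a = Rational(-19112184, 9167) (a = Add(Mul(8156, Pow(-9167, -1)), -2084) = Add(Mul(8156, Rational(-1, 9167)), -2084) = Add(Rational(-8156, 9167), -2084) = Rational(-19112184, 9167) ≈ -2084.9)
Add(Add(Function('U')(44), a), -14042) = Add(Add(Add(5, Mul(-4, 44)), Rational(-19112184, 9167)), -14042) = Add(Add(Add(5, -176), Rational(-19112184, 9167)), -14042) = Add(Add(-171, Rational(-19112184, 9167)), -14042) = Add(Rational(-20679741, 9167), -14042) = Rational(-149402755, 9167)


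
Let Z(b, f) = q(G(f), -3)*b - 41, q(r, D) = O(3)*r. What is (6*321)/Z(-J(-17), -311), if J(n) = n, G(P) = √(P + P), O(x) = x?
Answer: -78966/1619503 - 98226*I*√622/1619503 ≈ -0.048759 - 1.5127*I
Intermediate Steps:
G(P) = √2*√P (G(P) = √(2*P) = √2*√P)
q(r, D) = 3*r
Z(b, f) = -41 + 3*b*√2*√f (Z(b, f) = (3*(√2*√f))*b - 41 = (3*√2*√f)*b - 41 = 3*b*√2*√f - 41 = -41 + 3*b*√2*√f)
(6*321)/Z(-J(-17), -311) = (6*321)/(-41 + 3*(-1*(-17))*√2*√(-311)) = 1926/(-41 + 3*17*√2*(I*√311)) = 1926/(-41 + 51*I*√622)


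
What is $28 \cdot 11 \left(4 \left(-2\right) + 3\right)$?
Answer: $-1540$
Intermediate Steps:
$28 \cdot 11 \left(4 \left(-2\right) + 3\right) = 308 \left(-8 + 3\right) = 308 \left(-5\right) = -1540$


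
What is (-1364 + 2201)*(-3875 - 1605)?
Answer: -4586760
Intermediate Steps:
(-1364 + 2201)*(-3875 - 1605) = 837*(-5480) = -4586760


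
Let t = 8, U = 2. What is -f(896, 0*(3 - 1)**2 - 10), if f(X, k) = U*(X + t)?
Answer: -1808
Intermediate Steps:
f(X, k) = 16 + 2*X (f(X, k) = 2*(X + 8) = 2*(8 + X) = 16 + 2*X)
-f(896, 0*(3 - 1)**2 - 10) = -(16 + 2*896) = -(16 + 1792) = -1*1808 = -1808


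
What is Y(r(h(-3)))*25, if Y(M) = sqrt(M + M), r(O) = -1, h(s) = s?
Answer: 25*I*sqrt(2) ≈ 35.355*I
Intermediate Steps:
Y(M) = sqrt(2)*sqrt(M) (Y(M) = sqrt(2*M) = sqrt(2)*sqrt(M))
Y(r(h(-3)))*25 = (sqrt(2)*sqrt(-1))*25 = (sqrt(2)*I)*25 = (I*sqrt(2))*25 = 25*I*sqrt(2)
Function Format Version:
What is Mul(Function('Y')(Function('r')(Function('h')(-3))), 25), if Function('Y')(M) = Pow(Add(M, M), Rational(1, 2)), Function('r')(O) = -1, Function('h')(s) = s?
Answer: Mul(25, I, Pow(2, Rational(1, 2))) ≈ Mul(35.355, I)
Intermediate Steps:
Function('Y')(M) = Mul(Pow(2, Rational(1, 2)), Pow(M, Rational(1, 2))) (Function('Y')(M) = Pow(Mul(2, M), Rational(1, 2)) = Mul(Pow(2, Rational(1, 2)), Pow(M, Rational(1, 2))))
Mul(Function('Y')(Function('r')(Function('h')(-3))), 25) = Mul(Mul(Pow(2, Rational(1, 2)), Pow(-1, Rational(1, 2))), 25) = Mul(Mul(Pow(2, Rational(1, 2)), I), 25) = Mul(Mul(I, Pow(2, Rational(1, 2))), 25) = Mul(25, I, Pow(2, Rational(1, 2)))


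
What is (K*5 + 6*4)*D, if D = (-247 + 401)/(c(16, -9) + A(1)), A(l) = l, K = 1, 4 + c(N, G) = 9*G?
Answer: -319/6 ≈ -53.167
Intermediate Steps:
c(N, G) = -4 + 9*G
D = -11/6 (D = (-247 + 401)/((-4 + 9*(-9)) + 1) = 154/((-4 - 81) + 1) = 154/(-85 + 1) = 154/(-84) = 154*(-1/84) = -11/6 ≈ -1.8333)
(K*5 + 6*4)*D = (1*5 + 6*4)*(-11/6) = (5 + 24)*(-11/6) = 29*(-11/6) = -319/6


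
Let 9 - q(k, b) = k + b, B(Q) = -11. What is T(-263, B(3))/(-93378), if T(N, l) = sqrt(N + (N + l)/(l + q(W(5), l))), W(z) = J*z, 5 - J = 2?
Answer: -I*sqrt(489)/140067 ≈ -0.00015788*I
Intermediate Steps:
J = 3 (J = 5 - 1*2 = 5 - 2 = 3)
W(z) = 3*z
q(k, b) = 9 - b - k (q(k, b) = 9 - (k + b) = 9 - (b + k) = 9 + (-b - k) = 9 - b - k)
T(N, l) = sqrt(-l/6 + 5*N/6) (T(N, l) = sqrt(N + (N + l)/(l + (9 - l - 3*5))) = sqrt(N + (N + l)/(l + (9 - l - 1*15))) = sqrt(N + (N + l)/(l + (9 - l - 15))) = sqrt(N + (N + l)/(l + (-6 - l))) = sqrt(N + (N + l)/(-6)) = sqrt(N + (N + l)*(-1/6)) = sqrt(N + (-N/6 - l/6)) = sqrt(-l/6 + 5*N/6))
T(-263, B(3))/(-93378) = (sqrt(-6*(-11) + 30*(-263))/6)/(-93378) = (sqrt(66 - 7890)/6)*(-1/93378) = (sqrt(-7824)/6)*(-1/93378) = ((4*I*sqrt(489))/6)*(-1/93378) = (2*I*sqrt(489)/3)*(-1/93378) = -I*sqrt(489)/140067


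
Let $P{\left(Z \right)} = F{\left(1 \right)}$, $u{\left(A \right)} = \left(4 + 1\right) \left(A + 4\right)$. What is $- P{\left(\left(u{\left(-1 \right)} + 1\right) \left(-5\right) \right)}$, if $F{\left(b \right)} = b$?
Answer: $-1$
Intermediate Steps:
$u{\left(A \right)} = 20 + 5 A$ ($u{\left(A \right)} = 5 \left(4 + A\right) = 20 + 5 A$)
$P{\left(Z \right)} = 1$
$- P{\left(\left(u{\left(-1 \right)} + 1\right) \left(-5\right) \right)} = \left(-1\right) 1 = -1$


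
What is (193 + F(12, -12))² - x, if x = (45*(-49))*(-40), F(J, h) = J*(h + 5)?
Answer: -76319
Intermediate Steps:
F(J, h) = J*(5 + h)
x = 88200 (x = -2205*(-40) = 88200)
(193 + F(12, -12))² - x = (193 + 12*(5 - 12))² - 1*88200 = (193 + 12*(-7))² - 88200 = (193 - 84)² - 88200 = 109² - 88200 = 11881 - 88200 = -76319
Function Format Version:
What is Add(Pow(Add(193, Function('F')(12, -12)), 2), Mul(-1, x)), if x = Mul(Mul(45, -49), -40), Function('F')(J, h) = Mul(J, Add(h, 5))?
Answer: -76319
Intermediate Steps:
Function('F')(J, h) = Mul(J, Add(5, h))
x = 88200 (x = Mul(-2205, -40) = 88200)
Add(Pow(Add(193, Function('F')(12, -12)), 2), Mul(-1, x)) = Add(Pow(Add(193, Mul(12, Add(5, -12))), 2), Mul(-1, 88200)) = Add(Pow(Add(193, Mul(12, -7)), 2), -88200) = Add(Pow(Add(193, -84), 2), -88200) = Add(Pow(109, 2), -88200) = Add(11881, -88200) = -76319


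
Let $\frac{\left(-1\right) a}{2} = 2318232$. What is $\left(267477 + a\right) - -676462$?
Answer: $-3692525$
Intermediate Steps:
$a = -4636464$ ($a = \left(-2\right) 2318232 = -4636464$)
$\left(267477 + a\right) - -676462 = \left(267477 - 4636464\right) - -676462 = -4368987 + 676462 = -3692525$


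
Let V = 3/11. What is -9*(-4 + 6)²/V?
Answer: -132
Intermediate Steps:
V = 3/11 (V = 3*(1/11) = 3/11 ≈ 0.27273)
-9*(-4 + 6)²/V = -9*(-4 + 6)²/3/11 = -9*2²*11/3 = -36*11/3 = -9*44/3 = -132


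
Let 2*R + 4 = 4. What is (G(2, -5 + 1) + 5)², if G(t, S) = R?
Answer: 25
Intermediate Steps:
R = 0 (R = -2 + (½)*4 = -2 + 2 = 0)
G(t, S) = 0
(G(2, -5 + 1) + 5)² = (0 + 5)² = 5² = 25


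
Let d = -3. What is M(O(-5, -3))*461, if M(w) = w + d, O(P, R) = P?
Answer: -3688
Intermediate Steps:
M(w) = -3 + w (M(w) = w - 3 = -3 + w)
M(O(-5, -3))*461 = (-3 - 5)*461 = -8*461 = -3688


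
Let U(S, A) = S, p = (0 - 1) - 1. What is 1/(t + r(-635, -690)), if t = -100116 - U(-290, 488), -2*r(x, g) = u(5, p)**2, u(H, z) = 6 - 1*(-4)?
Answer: -1/99876 ≈ -1.0012e-5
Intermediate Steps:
p = -2 (p = -1 - 1 = -2)
u(H, z) = 10 (u(H, z) = 6 + 4 = 10)
r(x, g) = -50 (r(x, g) = -1/2*10**2 = -1/2*100 = -50)
t = -99826 (t = -100116 - 1*(-290) = -100116 + 290 = -99826)
1/(t + r(-635, -690)) = 1/(-99826 - 50) = 1/(-99876) = -1/99876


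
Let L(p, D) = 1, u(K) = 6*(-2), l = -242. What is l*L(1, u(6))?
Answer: -242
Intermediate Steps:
u(K) = -12
l*L(1, u(6)) = -242*1 = -242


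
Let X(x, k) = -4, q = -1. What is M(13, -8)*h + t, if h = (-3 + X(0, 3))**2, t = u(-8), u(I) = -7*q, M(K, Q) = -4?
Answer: -189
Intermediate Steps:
u(I) = 7 (u(I) = -7*(-1) = 7)
t = 7
h = 49 (h = (-3 - 4)**2 = (-7)**2 = 49)
M(13, -8)*h + t = -4*49 + 7 = -196 + 7 = -189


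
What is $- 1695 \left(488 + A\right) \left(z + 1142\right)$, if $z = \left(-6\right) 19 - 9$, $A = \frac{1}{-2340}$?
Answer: $- \frac{131488547093}{156} \approx -8.4287 \cdot 10^{8}$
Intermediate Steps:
$A = - \frac{1}{2340} \approx -0.00042735$
$z = -123$ ($z = -114 - 9 = -123$)
$- 1695 \left(488 + A\right) \left(z + 1142\right) = - 1695 \left(488 - \frac{1}{2340}\right) \left(-123 + 1142\right) = - 1695 \cdot \frac{1141919}{2340} \cdot 1019 = \left(-1695\right) \frac{1163615461}{2340} = - \frac{131488547093}{156}$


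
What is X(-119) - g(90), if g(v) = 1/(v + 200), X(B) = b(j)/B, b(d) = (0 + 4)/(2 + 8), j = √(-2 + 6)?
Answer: -47/6902 ≈ -0.0068096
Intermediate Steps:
j = 2 (j = √4 = 2)
b(d) = ⅖ (b(d) = 4/10 = 4*(⅒) = ⅖)
X(B) = 2/(5*B)
g(v) = 1/(200 + v)
X(-119) - g(90) = (⅖)/(-119) - 1/(200 + 90) = (⅖)*(-1/119) - 1/290 = -2/595 - 1*1/290 = -2/595 - 1/290 = -47/6902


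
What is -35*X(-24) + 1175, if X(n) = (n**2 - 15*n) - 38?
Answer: -30255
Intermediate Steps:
X(n) = -38 + n**2 - 15*n
-35*X(-24) + 1175 = -35*(-38 + (-24)**2 - 15*(-24)) + 1175 = -35*(-38 + 576 + 360) + 1175 = -35*898 + 1175 = -31430 + 1175 = -30255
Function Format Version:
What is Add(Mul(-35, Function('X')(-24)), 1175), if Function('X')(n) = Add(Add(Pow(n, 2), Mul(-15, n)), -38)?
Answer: -30255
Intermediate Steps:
Function('X')(n) = Add(-38, Pow(n, 2), Mul(-15, n))
Add(Mul(-35, Function('X')(-24)), 1175) = Add(Mul(-35, Add(-38, Pow(-24, 2), Mul(-15, -24))), 1175) = Add(Mul(-35, Add(-38, 576, 360)), 1175) = Add(Mul(-35, 898), 1175) = Add(-31430, 1175) = -30255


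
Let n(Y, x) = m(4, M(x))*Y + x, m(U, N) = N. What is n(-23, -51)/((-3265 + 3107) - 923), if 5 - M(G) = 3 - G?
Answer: -1076/1081 ≈ -0.99537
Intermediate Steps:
M(G) = 2 + G (M(G) = 5 - (3 - G) = 5 + (-3 + G) = 2 + G)
n(Y, x) = x + Y*(2 + x) (n(Y, x) = (2 + x)*Y + x = Y*(2 + x) + x = x + Y*(2 + x))
n(-23, -51)/((-3265 + 3107) - 923) = (-51 - 23*(2 - 51))/((-3265 + 3107) - 923) = (-51 - 23*(-49))/(-158 - 923) = (-51 + 1127)/(-1081) = 1076*(-1/1081) = -1076/1081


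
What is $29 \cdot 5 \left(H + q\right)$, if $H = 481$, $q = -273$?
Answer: $30160$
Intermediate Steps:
$29 \cdot 5 \left(H + q\right) = 29 \cdot 5 \left(481 - 273\right) = 145 \cdot 208 = 30160$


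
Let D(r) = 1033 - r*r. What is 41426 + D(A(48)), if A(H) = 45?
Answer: 40434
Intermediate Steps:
D(r) = 1033 - r²
41426 + D(A(48)) = 41426 + (1033 - 1*45²) = 41426 + (1033 - 1*2025) = 41426 + (1033 - 2025) = 41426 - 992 = 40434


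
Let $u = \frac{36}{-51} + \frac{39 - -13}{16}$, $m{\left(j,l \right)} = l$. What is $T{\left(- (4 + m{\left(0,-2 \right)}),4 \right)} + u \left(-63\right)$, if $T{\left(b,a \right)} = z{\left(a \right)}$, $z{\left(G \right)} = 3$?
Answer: $- \frac{10695}{68} \approx -157.28$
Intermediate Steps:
$T{\left(b,a \right)} = 3$
$u = \frac{173}{68}$ ($u = 36 \left(- \frac{1}{51}\right) + \left(39 + 13\right) \frac{1}{16} = - \frac{12}{17} + 52 \cdot \frac{1}{16} = - \frac{12}{17} + \frac{13}{4} = \frac{173}{68} \approx 2.5441$)
$T{\left(- (4 + m{\left(0,-2 \right)}),4 \right)} + u \left(-63\right) = 3 + \frac{173}{68} \left(-63\right) = 3 - \frac{10899}{68} = - \frac{10695}{68}$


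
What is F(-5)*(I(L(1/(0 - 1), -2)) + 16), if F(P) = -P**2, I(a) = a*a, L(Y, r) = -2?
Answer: -500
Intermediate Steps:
I(a) = a**2
F(-5)*(I(L(1/(0 - 1), -2)) + 16) = (-1*(-5)**2)*((-2)**2 + 16) = (-1*25)*(4 + 16) = -25*20 = -500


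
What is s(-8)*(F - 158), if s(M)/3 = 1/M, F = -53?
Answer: 633/8 ≈ 79.125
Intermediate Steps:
s(M) = 3/M
s(-8)*(F - 158) = (3/(-8))*(-53 - 158) = (3*(-⅛))*(-211) = -3/8*(-211) = 633/8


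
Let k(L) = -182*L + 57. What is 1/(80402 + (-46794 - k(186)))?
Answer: 1/67403 ≈ 1.4836e-5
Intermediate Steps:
k(L) = 57 - 182*L
1/(80402 + (-46794 - k(186))) = 1/(80402 + (-46794 - (57 - 182*186))) = 1/(80402 + (-46794 - (57 - 33852))) = 1/(80402 + (-46794 - 1*(-33795))) = 1/(80402 + (-46794 + 33795)) = 1/(80402 - 12999) = 1/67403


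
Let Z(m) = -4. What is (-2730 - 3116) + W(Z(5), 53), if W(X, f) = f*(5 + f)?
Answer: -2772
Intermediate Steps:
(-2730 - 3116) + W(Z(5), 53) = (-2730 - 3116) + 53*(5 + 53) = -5846 + 53*58 = -5846 + 3074 = -2772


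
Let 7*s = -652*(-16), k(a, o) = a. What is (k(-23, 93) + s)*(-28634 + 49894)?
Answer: 218361460/7 ≈ 3.1194e+7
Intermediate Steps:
s = 10432/7 (s = (-652*(-16))/7 = (⅐)*10432 = 10432/7 ≈ 1490.3)
(k(-23, 93) + s)*(-28634 + 49894) = (-23 + 10432/7)*(-28634 + 49894) = (10271/7)*21260 = 218361460/7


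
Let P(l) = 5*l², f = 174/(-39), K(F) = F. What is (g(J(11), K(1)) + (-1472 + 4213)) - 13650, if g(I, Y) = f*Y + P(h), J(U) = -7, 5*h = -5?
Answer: -141810/13 ≈ -10908.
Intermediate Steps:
h = -1 (h = (⅕)*(-5) = -1)
f = -58/13 (f = 174*(-1/39) = -58/13 ≈ -4.4615)
g(I, Y) = 5 - 58*Y/13 (g(I, Y) = -58*Y/13 + 5*(-1)² = -58*Y/13 + 5*1 = -58*Y/13 + 5 = 5 - 58*Y/13)
(g(J(11), K(1)) + (-1472 + 4213)) - 13650 = ((5 - 58/13*1) + (-1472 + 4213)) - 13650 = ((5 - 58/13) + 2741) - 13650 = (7/13 + 2741) - 13650 = 35640/13 - 13650 = -141810/13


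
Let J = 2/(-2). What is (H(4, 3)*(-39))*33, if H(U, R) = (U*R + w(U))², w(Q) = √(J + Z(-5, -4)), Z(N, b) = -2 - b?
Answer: -217503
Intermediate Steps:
J = -1 (J = 2*(-½) = -1)
w(Q) = 1 (w(Q) = √(-1 + (-2 - 1*(-4))) = √(-1 + (-2 + 4)) = √(-1 + 2) = √1 = 1)
H(U, R) = (1 + R*U)² (H(U, R) = (U*R + 1)² = (R*U + 1)² = (1 + R*U)²)
(H(4, 3)*(-39))*33 = ((1 + 3*4)²*(-39))*33 = ((1 + 12)²*(-39))*33 = (13²*(-39))*33 = (169*(-39))*33 = -6591*33 = -217503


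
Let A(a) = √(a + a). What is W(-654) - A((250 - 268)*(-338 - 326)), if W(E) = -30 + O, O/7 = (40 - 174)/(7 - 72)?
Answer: -1012/65 - 12*√166 ≈ -170.18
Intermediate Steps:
O = 938/65 (O = 7*((40 - 174)/(7 - 72)) = 7*(-134/(-65)) = 7*(-134*(-1/65)) = 7*(134/65) = 938/65 ≈ 14.431)
A(a) = √2*√a (A(a) = √(2*a) = √2*√a)
W(E) = -1012/65 (W(E) = -30 + 938/65 = -1012/65)
W(-654) - A((250 - 268)*(-338 - 326)) = -1012/65 - √2*√((250 - 268)*(-338 - 326)) = -1012/65 - √2*√(-18*(-664)) = -1012/65 - √2*√11952 = -1012/65 - √2*12*√83 = -1012/65 - 12*√166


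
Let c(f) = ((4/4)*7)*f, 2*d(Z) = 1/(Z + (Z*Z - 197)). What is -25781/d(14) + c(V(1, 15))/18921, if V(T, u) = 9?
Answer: -603945703/901 ≈ -6.7031e+5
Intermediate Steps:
d(Z) = 1/(2*(-197 + Z + Z²)) (d(Z) = 1/(2*(Z + (Z*Z - 197))) = 1/(2*(Z + (Z² - 197))) = 1/(2*(Z + (-197 + Z²))) = 1/(2*(-197 + Z + Z²)))
c(f) = 7*f (c(f) = ((4*(¼))*7)*f = (1*7)*f = 7*f)
-25781/d(14) + c(V(1, 15))/18921 = -25781/(1/(2*(-197 + 14 + 14²))) + (7*9)/18921 = -25781/(1/(2*(-197 + 14 + 196))) + 63*(1/18921) = -25781/((½)/13) + 3/901 = -25781/((½)*(1/13)) + 3/901 = -25781/1/26 + 3/901 = -25781*26 + 3/901 = -670306 + 3/901 = -603945703/901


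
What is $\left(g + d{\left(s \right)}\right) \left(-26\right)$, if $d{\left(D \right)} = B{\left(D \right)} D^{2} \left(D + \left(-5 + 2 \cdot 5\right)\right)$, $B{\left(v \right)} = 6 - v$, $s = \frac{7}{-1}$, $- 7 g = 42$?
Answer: $33280$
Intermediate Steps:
$g = -6$ ($g = \left(- \frac{1}{7}\right) 42 = -6$)
$s = -7$ ($s = 7 \left(-1\right) = -7$)
$d{\left(D \right)} = D^{2} \left(5 + D\right) \left(6 - D\right)$ ($d{\left(D \right)} = \left(6 - D\right) D^{2} \left(D + \left(-5 + 2 \cdot 5\right)\right) = D^{2} \left(6 - D\right) \left(D + \left(-5 + 10\right)\right) = D^{2} \left(6 - D\right) \left(D + 5\right) = D^{2} \left(6 - D\right) \left(5 + D\right) = D^{2} \left(5 + D\right) \left(6 - D\right)$)
$\left(g + d{\left(s \right)}\right) \left(-26\right) = \left(-6 + \left(-7\right)^{2} \left(30 - 7 - \left(-7\right)^{2}\right)\right) \left(-26\right) = \left(-6 + 49 \left(30 - 7 - 49\right)\right) \left(-26\right) = \left(-6 + 49 \left(-26\right)\right) \left(-26\right) = \left(-6 - 1274\right) \left(-26\right) = \left(-1280\right) \left(-26\right) = 33280$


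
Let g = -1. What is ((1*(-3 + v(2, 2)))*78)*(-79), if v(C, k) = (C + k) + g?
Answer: 0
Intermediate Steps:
v(C, k) = -1 + C + k (v(C, k) = (C + k) - 1 = -1 + C + k)
((1*(-3 + v(2, 2)))*78)*(-79) = ((1*(-3 + (-1 + 2 + 2)))*78)*(-79) = ((1*(-3 + 3))*78)*(-79) = ((1*0)*78)*(-79) = (0*78)*(-79) = 0*(-79) = 0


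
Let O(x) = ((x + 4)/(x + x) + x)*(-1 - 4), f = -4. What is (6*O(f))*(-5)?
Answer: -600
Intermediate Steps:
O(x) = -5*x - 5*(4 + x)/(2*x) (O(x) = ((4 + x)/((2*x)) + x)*(-5) = ((4 + x)*(1/(2*x)) + x)*(-5) = ((4 + x)/(2*x) + x)*(-5) = (x + (4 + x)/(2*x))*(-5) = -5*x - 5*(4 + x)/(2*x))
(6*O(f))*(-5) = (6*(-5/2 - 10/(-4) - 5*(-4)))*(-5) = (6*(-5/2 - 10*(-¼) + 20))*(-5) = (6*(-5/2 + 5/2 + 20))*(-5) = (6*20)*(-5) = 120*(-5) = -600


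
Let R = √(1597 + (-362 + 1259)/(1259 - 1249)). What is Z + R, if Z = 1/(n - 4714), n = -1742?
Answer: -1/6456 + √168670/10 ≈ 41.069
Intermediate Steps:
R = √168670/10 (R = √(1597 + 897/10) = √(16867/10) = √168670/10 ≈ 41.069)
Z = -1/6456 (Z = 1/(-1742 - 4714) = 1/(-6456) = -1/6456 ≈ -0.00015489)
Z + R = -1/6456 + √168670/10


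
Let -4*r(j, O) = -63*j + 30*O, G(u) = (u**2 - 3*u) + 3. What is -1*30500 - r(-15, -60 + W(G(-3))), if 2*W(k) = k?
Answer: -30635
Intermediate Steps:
G(u) = 3 + u**2 - 3*u
W(k) = k/2
r(j, O) = -15*O/2 + 63*j/4 (r(j, O) = -(-63*j + 30*O)/4 = -15*O/2 + 63*j/4)
-1*30500 - r(-15, -60 + W(G(-3))) = -1*30500 - (-15*(-60 + (3 + (-3)**2 - 3*(-3))/2)/2 + (63/4)*(-15)) = -30500 - (-15*(-60 + (3 + 9 + 9)/2)/2 - 945/4) = -30500 - (-15*(-60 + (1/2)*21)/2 - 945/4) = -30500 - (-15*(-60 + 21/2)/2 - 945/4) = -30500 - (-15/2*(-99/2) - 945/4) = -30500 - (1485/4 - 945/4) = -30500 - 1*135 = -30500 - 135 = -30635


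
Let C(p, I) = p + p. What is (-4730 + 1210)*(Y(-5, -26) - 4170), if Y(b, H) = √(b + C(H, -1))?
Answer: 14678400 - 3520*I*√57 ≈ 1.4678e+7 - 26575.0*I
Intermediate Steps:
C(p, I) = 2*p
Y(b, H) = √(b + 2*H)
(-4730 + 1210)*(Y(-5, -26) - 4170) = (-4730 + 1210)*(√(-5 + 2*(-26)) - 4170) = -3520*(√(-5 - 52) - 4170) = -3520*(√(-57) - 4170) = -3520*(I*√57 - 4170) = -3520*(-4170 + I*√57) = 14678400 - 3520*I*√57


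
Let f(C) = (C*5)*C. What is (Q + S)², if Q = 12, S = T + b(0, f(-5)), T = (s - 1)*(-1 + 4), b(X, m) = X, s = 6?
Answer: 729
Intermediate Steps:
f(C) = 5*C² (f(C) = (5*C)*C = 5*C²)
T = 15 (T = (6 - 1)*(-1 + 4) = 5*3 = 15)
S = 15 (S = 15 + 0 = 15)
(Q + S)² = (12 + 15)² = 27² = 729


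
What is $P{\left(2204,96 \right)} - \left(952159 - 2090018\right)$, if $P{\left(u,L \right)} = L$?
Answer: $1137955$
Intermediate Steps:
$P{\left(2204,96 \right)} - \left(952159 - 2090018\right) = 96 - \left(952159 - 2090018\right) = 96 - -1137859 = 96 + 1137859 = 1137955$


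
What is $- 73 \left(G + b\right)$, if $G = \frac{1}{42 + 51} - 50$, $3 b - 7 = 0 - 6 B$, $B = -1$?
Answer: $\frac{309958}{93} \approx 3332.9$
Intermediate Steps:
$b = \frac{13}{3}$ ($b = \frac{7}{3} + \frac{0 - -6}{3} = \frac{7}{3} + \frac{0 + 6}{3} = \frac{7}{3} + \frac{1}{3} \cdot 6 = \frac{7}{3} + 2 = \frac{13}{3} \approx 4.3333$)
$G = - \frac{4649}{93}$ ($G = \frac{1}{93} - 50 = - \frac{4649}{93} \approx -49.989$)
$- 73 \left(G + b\right) = - 73 \left(- \frac{4649}{93} + \frac{13}{3}\right) = \left(-73\right) \left(- \frac{4246}{93}\right) = \frac{309958}{93}$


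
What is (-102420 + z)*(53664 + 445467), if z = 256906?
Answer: 77108751666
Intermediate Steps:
(-102420 + z)*(53664 + 445467) = (-102420 + 256906)*(53664 + 445467) = 154486*499131 = 77108751666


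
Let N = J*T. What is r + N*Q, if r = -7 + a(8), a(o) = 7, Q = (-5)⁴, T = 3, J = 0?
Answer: 0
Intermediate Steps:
Q = 625
r = 0 (r = -7 + 7 = 0)
N = 0 (N = 0*3 = 0)
r + N*Q = 0 + 0*625 = 0 + 0 = 0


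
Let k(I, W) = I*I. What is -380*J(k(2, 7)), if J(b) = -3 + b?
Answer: -380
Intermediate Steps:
k(I, W) = I²
-380*J(k(2, 7)) = -380*(-3 + 2²) = -380*(-3 + 4) = -380*1 = -380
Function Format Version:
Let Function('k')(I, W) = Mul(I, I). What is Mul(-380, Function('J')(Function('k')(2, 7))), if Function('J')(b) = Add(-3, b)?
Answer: -380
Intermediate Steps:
Function('k')(I, W) = Pow(I, 2)
Mul(-380, Function('J')(Function('k')(2, 7))) = Mul(-380, Add(-3, Pow(2, 2))) = Mul(-380, Add(-3, 4)) = Mul(-380, 1) = -380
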